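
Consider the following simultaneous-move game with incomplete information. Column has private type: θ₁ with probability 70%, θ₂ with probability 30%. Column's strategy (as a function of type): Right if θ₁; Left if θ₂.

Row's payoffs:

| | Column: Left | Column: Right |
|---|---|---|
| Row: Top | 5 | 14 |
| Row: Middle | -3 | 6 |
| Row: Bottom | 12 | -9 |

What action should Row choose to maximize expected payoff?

Top

E[Top] = 0.7·(14) + 0.3·(5) = 11.3
E[Middle] = 0.7·(6) + 0.3·(-3) = 3.3
E[Bottom] = 0.7·(-9) + 0.3·(12) = -2.7
Best response: Top (11.3 is the largest).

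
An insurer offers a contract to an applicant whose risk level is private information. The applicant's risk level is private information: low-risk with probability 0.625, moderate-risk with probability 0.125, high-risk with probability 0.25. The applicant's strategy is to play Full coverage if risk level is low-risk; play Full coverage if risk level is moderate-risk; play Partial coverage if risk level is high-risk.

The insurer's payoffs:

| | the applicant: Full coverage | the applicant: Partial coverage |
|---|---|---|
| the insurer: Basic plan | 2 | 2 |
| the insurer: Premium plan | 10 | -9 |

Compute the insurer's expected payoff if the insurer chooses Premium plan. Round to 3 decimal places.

E[Premium plan] = 0.625·10 + 0.125·10 + 0.25·(-9) = 6.25 + 1.25 + (-2.25) = 5.25

5.250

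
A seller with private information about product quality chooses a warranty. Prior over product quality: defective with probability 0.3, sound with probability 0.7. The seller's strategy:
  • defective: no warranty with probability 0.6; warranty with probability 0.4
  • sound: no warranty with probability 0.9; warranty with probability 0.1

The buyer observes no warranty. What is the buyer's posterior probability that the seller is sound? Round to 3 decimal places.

Apply Bayes' rule using the sender's strategy as the likelihood.
P(no warranty) = 0.3·0.6 + 0.7·0.9 = 0.81
P(sound | no warranty) = (0.7·0.9) / 0.81 = 0.63 / 0.81 = 0.777778

0.778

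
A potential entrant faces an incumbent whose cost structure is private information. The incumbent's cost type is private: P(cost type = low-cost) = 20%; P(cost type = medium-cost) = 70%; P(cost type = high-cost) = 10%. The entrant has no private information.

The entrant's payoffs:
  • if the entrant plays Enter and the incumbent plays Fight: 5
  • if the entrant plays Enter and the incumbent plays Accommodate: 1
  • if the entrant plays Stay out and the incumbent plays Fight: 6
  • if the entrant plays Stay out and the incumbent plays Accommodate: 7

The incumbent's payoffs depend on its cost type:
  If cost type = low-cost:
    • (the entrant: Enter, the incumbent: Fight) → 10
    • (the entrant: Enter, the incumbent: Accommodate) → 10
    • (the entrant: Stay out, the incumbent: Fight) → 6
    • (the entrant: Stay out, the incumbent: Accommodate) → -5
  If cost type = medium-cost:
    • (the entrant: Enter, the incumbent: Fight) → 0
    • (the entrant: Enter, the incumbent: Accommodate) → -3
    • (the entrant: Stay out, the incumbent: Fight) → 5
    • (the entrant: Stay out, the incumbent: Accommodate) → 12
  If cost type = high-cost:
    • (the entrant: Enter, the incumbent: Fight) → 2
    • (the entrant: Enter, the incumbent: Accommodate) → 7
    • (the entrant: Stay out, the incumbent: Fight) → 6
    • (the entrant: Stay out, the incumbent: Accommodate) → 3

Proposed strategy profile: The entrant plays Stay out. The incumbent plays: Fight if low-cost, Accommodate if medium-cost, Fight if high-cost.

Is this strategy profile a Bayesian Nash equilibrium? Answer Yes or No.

Yes

The entrant plays Stay out: E[Stay out] = 0.2·(6) + 0.7·(7) + 0.1·(6) = 6.7; E[Enter] = 2.2. Best-responding. ✓
The incumbent (cost type low-cost), facing Stay out: Fight gives 6, Accommodate gives -5. Proposed Fight is best. ✓
The incumbent (cost type medium-cost), facing Stay out: Fight gives 5, Accommodate gives 12. Proposed Accommodate is best. ✓
The incumbent (cost type high-cost), facing Stay out: Fight gives 6, Accommodate gives 3. Proposed Fight is best. ✓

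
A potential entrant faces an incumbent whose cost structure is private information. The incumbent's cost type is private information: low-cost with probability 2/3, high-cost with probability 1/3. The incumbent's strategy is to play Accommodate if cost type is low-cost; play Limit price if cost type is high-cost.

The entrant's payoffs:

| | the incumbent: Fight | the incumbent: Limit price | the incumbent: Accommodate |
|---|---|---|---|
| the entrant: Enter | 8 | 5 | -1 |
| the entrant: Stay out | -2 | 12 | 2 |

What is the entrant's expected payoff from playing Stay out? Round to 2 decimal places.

E[Stay out] = 2/3·2 + 1/3·12 = 4/3 + 4 = 16/3

5.33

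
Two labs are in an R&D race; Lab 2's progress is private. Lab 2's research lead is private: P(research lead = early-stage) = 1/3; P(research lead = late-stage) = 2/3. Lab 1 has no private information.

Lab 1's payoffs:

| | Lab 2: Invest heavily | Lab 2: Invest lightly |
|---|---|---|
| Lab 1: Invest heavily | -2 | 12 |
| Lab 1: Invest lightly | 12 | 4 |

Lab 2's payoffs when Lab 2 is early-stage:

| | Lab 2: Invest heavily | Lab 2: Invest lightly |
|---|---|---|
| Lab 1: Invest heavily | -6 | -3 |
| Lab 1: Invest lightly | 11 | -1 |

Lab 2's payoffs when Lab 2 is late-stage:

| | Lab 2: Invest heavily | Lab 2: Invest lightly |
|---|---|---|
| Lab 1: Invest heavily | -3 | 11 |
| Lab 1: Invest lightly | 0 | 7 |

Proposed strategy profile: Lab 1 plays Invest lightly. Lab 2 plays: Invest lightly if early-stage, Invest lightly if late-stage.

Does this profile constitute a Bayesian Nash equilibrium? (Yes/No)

Lab 1 plays Invest lightly: E[Invest lightly] = 1/3·(4) + 2/3·(4) = 4; E[Invest heavily] = 12. Not best-responding. ✗
Lab 2 (research lead early-stage), facing Invest lightly: Invest heavily gives 11, Invest lightly gives -1. Proposed Invest lightly is not best — profitable deviation exists. ✗
Lab 2 (research lead late-stage), facing Invest lightly: Invest heavily gives 0, Invest lightly gives 7. Proposed Invest lightly is best. ✓

No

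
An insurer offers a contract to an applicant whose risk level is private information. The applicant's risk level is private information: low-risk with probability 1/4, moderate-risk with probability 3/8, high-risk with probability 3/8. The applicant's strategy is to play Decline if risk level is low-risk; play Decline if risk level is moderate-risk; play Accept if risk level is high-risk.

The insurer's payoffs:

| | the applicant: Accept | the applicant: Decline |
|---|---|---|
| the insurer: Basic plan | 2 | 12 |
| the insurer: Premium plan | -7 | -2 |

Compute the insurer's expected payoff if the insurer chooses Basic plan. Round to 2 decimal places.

8.25

E[Basic plan] = 1/4·12 + 3/8·12 + 3/8·2 = 3 + 9/2 + 3/4 = 33/4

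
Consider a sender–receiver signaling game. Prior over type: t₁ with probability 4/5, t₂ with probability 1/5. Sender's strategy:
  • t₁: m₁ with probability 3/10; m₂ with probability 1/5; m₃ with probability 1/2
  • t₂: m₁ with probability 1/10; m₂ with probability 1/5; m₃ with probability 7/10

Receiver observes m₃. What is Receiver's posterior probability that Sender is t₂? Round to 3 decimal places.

P(m₃) = (4/5)·(1/2) + (1/5)·(7/10) = 27/50
P(t₂ | m₃) = ((1/5)·(7/10)) / (27/50) = (7/50) / (27/50) = 7/27

0.259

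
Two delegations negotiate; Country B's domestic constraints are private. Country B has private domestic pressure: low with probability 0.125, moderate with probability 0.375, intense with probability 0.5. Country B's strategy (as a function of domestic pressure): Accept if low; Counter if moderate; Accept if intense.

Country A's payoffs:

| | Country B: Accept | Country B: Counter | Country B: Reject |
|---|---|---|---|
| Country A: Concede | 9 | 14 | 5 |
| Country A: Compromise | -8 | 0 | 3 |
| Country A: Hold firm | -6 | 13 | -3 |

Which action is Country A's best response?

Concede

E[Concede] = 0.125·(9) + 0.375·(14) + 0.5·(9) = 10.875
E[Compromise] = 0.125·(-8) + 0.375·(0) + 0.5·(-8) = -5
E[Hold firm] = 0.125·(-6) + 0.375·(13) + 0.5·(-6) = 1.125
Best response: Concede (10.875 is the largest).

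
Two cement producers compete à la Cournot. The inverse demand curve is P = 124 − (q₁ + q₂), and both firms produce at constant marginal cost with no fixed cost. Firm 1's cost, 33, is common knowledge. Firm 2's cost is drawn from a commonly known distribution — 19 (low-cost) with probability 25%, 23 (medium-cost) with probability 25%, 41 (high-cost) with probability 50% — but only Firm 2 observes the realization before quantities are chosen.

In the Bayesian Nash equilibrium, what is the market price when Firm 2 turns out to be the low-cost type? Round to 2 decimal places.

Type-c best response for Firm 2: q₂(c) = (124 − c)/2 − q₁/2.
Firm 1 maximizes expected profit; its first-order condition is 124 − 2q₁ − E[q₂] − 33 = 0.
Substituting E[q₂] and solving: E[c₂] = 31, so q₁ = (124 − 2·33 + 31)/3 = 29.6667.
q₂(low-cost) = 37.6667, so P = 124 − (29.6667 + 37.6667) = 56.6667.

56.67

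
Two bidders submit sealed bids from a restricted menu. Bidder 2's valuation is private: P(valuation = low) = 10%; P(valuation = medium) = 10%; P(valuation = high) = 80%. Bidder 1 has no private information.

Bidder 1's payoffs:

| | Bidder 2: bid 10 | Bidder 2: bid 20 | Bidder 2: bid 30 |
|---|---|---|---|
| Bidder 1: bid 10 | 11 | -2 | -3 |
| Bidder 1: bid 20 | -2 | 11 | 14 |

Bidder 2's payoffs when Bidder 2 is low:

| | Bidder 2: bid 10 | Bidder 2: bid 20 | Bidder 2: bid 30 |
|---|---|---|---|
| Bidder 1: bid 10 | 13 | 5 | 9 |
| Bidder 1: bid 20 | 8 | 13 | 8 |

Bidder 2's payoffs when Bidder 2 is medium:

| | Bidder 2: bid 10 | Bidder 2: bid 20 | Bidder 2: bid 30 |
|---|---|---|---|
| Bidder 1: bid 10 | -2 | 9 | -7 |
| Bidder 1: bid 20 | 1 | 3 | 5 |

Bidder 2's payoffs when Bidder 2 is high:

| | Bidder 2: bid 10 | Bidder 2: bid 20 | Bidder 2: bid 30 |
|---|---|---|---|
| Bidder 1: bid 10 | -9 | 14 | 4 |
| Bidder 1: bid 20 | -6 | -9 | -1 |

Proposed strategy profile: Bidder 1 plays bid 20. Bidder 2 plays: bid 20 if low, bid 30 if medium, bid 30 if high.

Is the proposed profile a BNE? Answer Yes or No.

Yes

A profile is a BNE iff every type of every player is best-responding given beliefs about the other side.
Bidder 1 plays bid 20: E[bid 20] = 0.1·(11) + 0.1·(14) + 0.8·(14) = 13.7; E[bid 10] = -2.9. Best-responding. ✓
Bidder 2 (valuation low), facing bid 20: bid 10 gives 8, bid 20 gives 13, bid 30 gives 8. Proposed bid 20 is best. ✓
Bidder 2 (valuation medium), facing bid 20: bid 10 gives 1, bid 20 gives 3, bid 30 gives 5. Proposed bid 30 is best. ✓
Bidder 2 (valuation high), facing bid 20: bid 10 gives -6, bid 20 gives -9, bid 30 gives -1. Proposed bid 30 is best. ✓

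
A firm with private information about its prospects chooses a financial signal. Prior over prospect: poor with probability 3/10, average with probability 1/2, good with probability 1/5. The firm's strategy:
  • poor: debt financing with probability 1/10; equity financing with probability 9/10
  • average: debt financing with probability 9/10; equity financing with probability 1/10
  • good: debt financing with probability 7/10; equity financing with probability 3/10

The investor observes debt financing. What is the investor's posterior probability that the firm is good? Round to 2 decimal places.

P(debt financing) = (3/10)·(1/10) + (1/2)·(9/10) + (1/5)·(7/10) = 31/50
P(good | debt financing) = ((1/5)·(7/10)) / (31/50) = (7/50) / (31/50) = 7/31

0.23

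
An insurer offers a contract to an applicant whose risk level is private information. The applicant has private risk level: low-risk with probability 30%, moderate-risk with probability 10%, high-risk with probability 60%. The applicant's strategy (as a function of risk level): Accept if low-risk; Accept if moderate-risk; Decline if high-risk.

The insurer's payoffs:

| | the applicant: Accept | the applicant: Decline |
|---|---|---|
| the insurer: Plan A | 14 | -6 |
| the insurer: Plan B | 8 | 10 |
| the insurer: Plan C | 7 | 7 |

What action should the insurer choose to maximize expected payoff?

E[Plan A] = 0.3·(14) + 0.1·(14) + 0.6·(-6) = 2
E[Plan B] = 0.3·(8) + 0.1·(8) + 0.6·(10) = 9.2
E[Plan C] = 0.3·(7) + 0.1·(7) + 0.6·(7) = 7
Best response: Plan B (9.2 is the largest).

Plan B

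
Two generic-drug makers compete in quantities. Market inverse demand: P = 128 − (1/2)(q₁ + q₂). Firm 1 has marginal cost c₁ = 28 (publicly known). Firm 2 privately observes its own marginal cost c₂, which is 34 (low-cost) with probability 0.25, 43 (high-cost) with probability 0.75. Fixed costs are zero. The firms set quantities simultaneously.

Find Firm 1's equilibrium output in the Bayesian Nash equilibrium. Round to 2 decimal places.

Type-c best response for Firm 2: q₂(c) = (128 − c) − q₁/2.
Firm 1 maximizes expected profit; its first-order condition is 128 − q₁ − (1/2)E[q₂] − 28 = 0.
Substituting E[q₂] and solving: E[c₂] = 40.75, so q₁ = (128 − 2·28 + 40.75)/(3/2) = 75.1667.

75.17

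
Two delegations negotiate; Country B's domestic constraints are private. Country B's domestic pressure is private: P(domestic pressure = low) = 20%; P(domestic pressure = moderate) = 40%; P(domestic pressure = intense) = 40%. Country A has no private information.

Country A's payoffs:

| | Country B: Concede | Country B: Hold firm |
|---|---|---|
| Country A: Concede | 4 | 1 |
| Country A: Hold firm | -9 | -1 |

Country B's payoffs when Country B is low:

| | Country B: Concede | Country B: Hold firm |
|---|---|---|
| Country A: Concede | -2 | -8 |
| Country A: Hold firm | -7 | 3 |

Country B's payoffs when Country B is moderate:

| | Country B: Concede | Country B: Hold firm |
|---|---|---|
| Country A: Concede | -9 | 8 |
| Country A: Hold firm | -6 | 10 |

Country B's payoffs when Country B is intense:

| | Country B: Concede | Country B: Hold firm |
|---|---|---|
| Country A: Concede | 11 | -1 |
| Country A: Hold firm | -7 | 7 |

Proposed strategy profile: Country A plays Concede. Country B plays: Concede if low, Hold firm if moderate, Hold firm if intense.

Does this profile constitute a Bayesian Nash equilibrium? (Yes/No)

A profile is a BNE iff every type of every player is best-responding given beliefs about the other side.
Country A plays Concede: E[Concede] = 0.2·(4) + 0.4·(1) + 0.4·(1) = 1.6; E[Hold firm] = -2.6. Best-responding. ✓
Country B (domestic pressure low), facing Concede: Concede gives -2, Hold firm gives -8. Proposed Concede is best. ✓
Country B (domestic pressure moderate), facing Concede: Concede gives -9, Hold firm gives 8. Proposed Hold firm is best. ✓
Country B (domestic pressure intense), facing Concede: Concede gives 11, Hold firm gives -1. Proposed Hold firm is not best — profitable deviation exists. ✗

No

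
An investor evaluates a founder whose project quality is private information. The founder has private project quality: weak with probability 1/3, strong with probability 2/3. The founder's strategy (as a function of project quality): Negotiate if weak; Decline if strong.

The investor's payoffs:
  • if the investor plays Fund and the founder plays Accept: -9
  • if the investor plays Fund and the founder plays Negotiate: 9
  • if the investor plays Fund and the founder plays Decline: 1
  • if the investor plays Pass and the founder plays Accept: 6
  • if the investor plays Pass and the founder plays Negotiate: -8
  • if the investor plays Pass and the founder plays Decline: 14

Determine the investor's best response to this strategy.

Compute the investor's expected payoff for each action, taking the expectation over the founder's type.
E[Fund] = 1/3·(9) + 2/3·(1) = 11/3
E[Pass] = 1/3·(-8) + 2/3·(14) = 20/3
Best response: Pass (20/3 is the largest).

Pass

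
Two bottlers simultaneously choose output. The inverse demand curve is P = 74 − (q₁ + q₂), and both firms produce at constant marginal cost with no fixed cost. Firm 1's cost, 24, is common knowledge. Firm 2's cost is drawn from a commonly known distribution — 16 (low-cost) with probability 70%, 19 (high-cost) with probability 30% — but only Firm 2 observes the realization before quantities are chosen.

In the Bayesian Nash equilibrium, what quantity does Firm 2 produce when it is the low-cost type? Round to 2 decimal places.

Firm 2 with cost c maximizes (74 − (q₁+q₂) − c)·q₂, giving q₂(c) = (74 − c − q₁)/2.
E[c₂] = 0.7·16 + 0.3·19 = 16.9
Firm 1's FOC against E[q₂] yields q₁ = (74 − 2·24 + E[c₂])/3 = (74 − 48 + 16.9)/3 = 14.3.
q₂(low-cost) = (74 − 16 − 14.3)/2 = 21.85.

21.85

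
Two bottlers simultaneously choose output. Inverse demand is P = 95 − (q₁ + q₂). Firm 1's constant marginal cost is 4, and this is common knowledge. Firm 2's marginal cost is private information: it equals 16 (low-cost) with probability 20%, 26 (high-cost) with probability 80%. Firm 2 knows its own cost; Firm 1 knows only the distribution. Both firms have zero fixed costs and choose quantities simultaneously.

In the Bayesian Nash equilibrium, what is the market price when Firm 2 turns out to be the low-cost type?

37

Each type of Firm 2 best-responds to q₁; Firm 1 best-responds to the expected q₂ over Firm 2's types.
Firm 2 with cost c maximizes (95 − (q₁+q₂) − c)·q₂, giving q₂(c) = (95 − c − q₁)/2.
E[c₂] = 0.2·16 + 0.8·26 = 24
Firm 1's FOC against E[q₂] yields q₁ = (95 − 2·4 + E[c₂])/3 = (95 − 8 + 24)/3 = 37.
q₂(low-cost) = 21, so P = 95 − (37 + 21) = 37.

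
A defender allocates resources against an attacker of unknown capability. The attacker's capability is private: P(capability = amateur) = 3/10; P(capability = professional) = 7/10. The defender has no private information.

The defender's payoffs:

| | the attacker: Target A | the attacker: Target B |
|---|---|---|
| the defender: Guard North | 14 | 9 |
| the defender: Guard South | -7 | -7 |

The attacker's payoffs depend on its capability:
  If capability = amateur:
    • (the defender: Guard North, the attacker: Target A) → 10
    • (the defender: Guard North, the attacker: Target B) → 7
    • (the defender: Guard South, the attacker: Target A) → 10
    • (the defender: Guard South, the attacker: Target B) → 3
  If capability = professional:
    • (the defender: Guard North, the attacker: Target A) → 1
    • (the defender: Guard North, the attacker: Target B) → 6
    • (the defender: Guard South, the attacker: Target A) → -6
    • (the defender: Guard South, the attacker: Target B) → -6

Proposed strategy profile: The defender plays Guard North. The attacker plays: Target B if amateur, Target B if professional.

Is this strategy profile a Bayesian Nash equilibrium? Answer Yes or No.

No

The defender plays Guard North: E[Guard North] = 3/10·(9) + 7/10·(9) = 9; E[Guard South] = -7. Best-responding. ✓
The attacker (capability amateur), facing Guard North: Target A gives 10, Target B gives 7. Proposed Target B is not best — profitable deviation exists. ✗
The attacker (capability professional), facing Guard North: Target A gives 1, Target B gives 6. Proposed Target B is best. ✓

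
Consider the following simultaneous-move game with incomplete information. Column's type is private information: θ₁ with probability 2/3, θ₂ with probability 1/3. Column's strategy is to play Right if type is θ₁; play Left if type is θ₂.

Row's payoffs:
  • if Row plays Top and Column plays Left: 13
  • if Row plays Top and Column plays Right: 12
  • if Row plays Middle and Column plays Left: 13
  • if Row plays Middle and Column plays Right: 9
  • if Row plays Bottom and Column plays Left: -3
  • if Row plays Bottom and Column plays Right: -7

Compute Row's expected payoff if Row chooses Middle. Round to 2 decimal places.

10.33

Take the expectation over Column's type, weighting each type's action by its prior probability.
E[Middle] = 2/3·9 + 1/3·13 = 6 + 13/3 = 31/3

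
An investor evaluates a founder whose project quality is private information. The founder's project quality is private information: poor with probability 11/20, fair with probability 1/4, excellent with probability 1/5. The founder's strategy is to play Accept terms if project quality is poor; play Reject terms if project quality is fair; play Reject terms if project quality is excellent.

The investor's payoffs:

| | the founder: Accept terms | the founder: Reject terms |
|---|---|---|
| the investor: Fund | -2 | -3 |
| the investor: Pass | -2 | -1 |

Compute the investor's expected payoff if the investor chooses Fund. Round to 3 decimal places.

-2.450

Take the expectation over the founder's project quality, weighting each type's action by its prior probability.
E[Fund] = 11/20·(-2) + 1/4·(-3) + 1/5·(-3) = (-11/10) + (-3/4) + (-3/5) = -49/20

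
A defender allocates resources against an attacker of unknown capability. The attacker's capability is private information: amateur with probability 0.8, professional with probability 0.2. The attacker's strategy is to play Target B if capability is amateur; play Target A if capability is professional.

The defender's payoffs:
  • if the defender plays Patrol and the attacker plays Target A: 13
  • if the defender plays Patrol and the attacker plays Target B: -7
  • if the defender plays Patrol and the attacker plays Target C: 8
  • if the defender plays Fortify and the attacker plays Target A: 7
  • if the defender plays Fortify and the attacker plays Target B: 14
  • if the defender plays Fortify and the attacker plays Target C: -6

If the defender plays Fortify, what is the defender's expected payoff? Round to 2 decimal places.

E[Fortify] = 0.8·14 + 0.2·7 = 11.2 + 1.4 = 12.6

12.60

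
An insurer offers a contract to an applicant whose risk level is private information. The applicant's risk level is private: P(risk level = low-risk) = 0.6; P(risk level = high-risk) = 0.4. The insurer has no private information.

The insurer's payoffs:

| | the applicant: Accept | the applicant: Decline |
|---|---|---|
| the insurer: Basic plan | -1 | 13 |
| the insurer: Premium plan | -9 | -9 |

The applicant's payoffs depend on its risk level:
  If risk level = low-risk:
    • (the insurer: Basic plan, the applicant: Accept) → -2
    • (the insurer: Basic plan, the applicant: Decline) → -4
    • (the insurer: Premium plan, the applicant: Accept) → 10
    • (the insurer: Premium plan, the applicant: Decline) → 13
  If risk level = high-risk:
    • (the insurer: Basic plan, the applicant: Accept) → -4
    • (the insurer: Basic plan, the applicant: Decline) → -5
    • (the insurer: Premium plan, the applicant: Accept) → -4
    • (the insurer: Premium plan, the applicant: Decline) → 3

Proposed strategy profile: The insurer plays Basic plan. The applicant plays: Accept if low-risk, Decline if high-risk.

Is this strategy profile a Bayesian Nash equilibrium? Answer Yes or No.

No

The insurer plays Basic plan: E[Basic plan] = 0.6·(-1) + 0.4·(13) = 4.6; E[Premium plan] = -9. Best-responding. ✓
The applicant (risk level low-risk), facing Basic plan: Accept gives -2, Decline gives -4. Proposed Accept is best. ✓
The applicant (risk level high-risk), facing Basic plan: Accept gives -4, Decline gives -5. Proposed Decline is not best — profitable deviation exists. ✗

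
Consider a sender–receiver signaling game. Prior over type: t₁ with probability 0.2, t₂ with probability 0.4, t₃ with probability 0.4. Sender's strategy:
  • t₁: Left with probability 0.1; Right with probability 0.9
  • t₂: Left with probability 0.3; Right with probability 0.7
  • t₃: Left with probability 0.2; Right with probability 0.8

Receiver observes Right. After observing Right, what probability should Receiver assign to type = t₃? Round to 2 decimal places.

P(Right) = 0.2·0.9 + 0.4·0.7 + 0.4·0.8 = 0.78
P(t₃ | Right) = (0.4·0.8) / 0.78 = 0.32 / 0.78 = 0.410256

0.41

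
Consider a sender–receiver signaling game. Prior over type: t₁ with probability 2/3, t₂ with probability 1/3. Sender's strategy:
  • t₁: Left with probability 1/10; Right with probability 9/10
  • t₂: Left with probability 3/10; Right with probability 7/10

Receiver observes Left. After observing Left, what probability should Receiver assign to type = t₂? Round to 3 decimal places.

P(Left) = (2/3)·(1/10) + (1/3)·(3/10) = 1/6
P(t₂ | Left) = ((1/3)·(3/10)) / (1/6) = (1/10) / (1/6) = 3/5

0.600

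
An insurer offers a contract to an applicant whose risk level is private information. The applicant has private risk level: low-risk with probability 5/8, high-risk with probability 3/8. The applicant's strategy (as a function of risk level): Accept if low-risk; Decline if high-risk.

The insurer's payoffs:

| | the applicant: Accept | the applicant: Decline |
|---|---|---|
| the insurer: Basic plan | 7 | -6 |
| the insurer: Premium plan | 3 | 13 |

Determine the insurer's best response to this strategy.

Premium plan

Compute the insurer's expected payoff for each action, taking the expectation over the applicant's type.
E[Basic plan] = 5/8·(7) + 3/8·(-6) = 17/8
E[Premium plan] = 5/8·(3) + 3/8·(13) = 27/4
Best response: Premium plan (27/4 is the largest).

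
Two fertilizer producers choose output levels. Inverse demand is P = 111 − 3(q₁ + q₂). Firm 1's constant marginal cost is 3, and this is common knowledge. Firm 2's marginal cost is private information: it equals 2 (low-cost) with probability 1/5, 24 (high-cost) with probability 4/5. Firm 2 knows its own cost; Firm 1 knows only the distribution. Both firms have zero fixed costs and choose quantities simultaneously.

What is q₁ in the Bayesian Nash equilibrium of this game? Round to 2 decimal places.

13.84

Firm 2 with cost c maximizes (111 − 3(q₁+q₂) − c)·q₂, giving q₂(c) = (111 − c − 3q₁)/6.
E[c₂] = 1/5·2 + 4/5·24 = 19.6
Firm 1's FOC against E[q₂] yields q₁ = (111 − 2·3 + E[c₂])/9 = (111 − 6 + 19.6)/9 = 13.8444.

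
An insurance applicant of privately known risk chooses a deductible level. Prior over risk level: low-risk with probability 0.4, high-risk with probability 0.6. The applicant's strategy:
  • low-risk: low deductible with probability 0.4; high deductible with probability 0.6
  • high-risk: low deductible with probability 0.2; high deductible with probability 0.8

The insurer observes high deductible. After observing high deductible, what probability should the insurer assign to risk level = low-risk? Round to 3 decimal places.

0.333

P(high deductible) = 0.4·0.6 + 0.6·0.8 = 0.72
P(low-risk | high deductible) = (0.4·0.6) / 0.72 = 0.24 / 0.72 = 0.333333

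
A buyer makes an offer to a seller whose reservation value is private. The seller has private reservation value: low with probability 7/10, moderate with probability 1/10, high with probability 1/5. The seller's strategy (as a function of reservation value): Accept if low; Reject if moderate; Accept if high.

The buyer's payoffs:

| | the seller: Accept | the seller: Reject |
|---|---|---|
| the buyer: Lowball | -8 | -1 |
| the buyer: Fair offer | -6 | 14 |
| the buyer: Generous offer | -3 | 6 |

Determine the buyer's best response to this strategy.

E[Lowball] = 7/10·(-8) + 1/10·(-1) + 1/5·(-8) = -73/10
E[Fair offer] = 7/10·(-6) + 1/10·(14) + 1/5·(-6) = -4
E[Generous offer] = 7/10·(-3) + 1/10·(6) + 1/5·(-3) = -21/10
Best response: Generous offer (-21/10 is the largest).

Generous offer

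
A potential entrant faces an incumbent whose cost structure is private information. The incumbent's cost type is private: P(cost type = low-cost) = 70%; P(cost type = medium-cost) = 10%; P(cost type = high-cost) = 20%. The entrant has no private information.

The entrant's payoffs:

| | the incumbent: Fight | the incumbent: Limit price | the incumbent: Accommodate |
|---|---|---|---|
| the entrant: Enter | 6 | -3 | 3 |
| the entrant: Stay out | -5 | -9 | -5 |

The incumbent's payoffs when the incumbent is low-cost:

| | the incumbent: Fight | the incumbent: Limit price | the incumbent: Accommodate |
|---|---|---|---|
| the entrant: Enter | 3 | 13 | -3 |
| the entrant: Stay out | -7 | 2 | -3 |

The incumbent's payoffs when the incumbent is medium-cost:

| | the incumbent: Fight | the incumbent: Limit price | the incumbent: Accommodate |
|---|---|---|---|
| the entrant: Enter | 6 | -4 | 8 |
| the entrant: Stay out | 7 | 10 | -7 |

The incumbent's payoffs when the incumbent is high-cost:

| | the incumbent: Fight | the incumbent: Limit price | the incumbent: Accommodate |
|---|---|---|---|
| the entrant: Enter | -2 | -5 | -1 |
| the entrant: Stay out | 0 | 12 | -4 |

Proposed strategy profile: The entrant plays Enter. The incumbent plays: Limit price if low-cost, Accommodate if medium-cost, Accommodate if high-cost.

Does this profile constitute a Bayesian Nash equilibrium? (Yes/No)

Yes

The entrant plays Enter: E[Enter] = 0.7·(-3) + 0.1·(3) + 0.2·(3) = -1.2; E[Stay out] = -7.8. Best-responding. ✓
The incumbent (cost type low-cost), facing Enter: Fight gives 3, Limit price gives 13, Accommodate gives -3. Proposed Limit price is best. ✓
The incumbent (cost type medium-cost), facing Enter: Fight gives 6, Limit price gives -4, Accommodate gives 8. Proposed Accommodate is best. ✓
The incumbent (cost type high-cost), facing Enter: Fight gives -2, Limit price gives -5, Accommodate gives -1. Proposed Accommodate is best. ✓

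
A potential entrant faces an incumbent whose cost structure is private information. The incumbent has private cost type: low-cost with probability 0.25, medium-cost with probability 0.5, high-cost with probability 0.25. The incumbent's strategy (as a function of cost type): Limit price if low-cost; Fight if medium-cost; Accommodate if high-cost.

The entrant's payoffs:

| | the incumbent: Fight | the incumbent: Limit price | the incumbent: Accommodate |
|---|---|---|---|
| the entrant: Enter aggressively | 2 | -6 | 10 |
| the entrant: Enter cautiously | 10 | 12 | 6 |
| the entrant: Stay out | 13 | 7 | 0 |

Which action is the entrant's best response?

E[Enter aggressively] = 0.25·(-6) + 0.5·(2) + 0.25·(10) = 2
E[Enter cautiously] = 0.25·(12) + 0.5·(10) + 0.25·(6) = 9.5
E[Stay out] = 0.25·(7) + 0.5·(13) + 0.25·(0) = 8.25
Best response: Enter cautiously (9.5 is the largest).

Enter cautiously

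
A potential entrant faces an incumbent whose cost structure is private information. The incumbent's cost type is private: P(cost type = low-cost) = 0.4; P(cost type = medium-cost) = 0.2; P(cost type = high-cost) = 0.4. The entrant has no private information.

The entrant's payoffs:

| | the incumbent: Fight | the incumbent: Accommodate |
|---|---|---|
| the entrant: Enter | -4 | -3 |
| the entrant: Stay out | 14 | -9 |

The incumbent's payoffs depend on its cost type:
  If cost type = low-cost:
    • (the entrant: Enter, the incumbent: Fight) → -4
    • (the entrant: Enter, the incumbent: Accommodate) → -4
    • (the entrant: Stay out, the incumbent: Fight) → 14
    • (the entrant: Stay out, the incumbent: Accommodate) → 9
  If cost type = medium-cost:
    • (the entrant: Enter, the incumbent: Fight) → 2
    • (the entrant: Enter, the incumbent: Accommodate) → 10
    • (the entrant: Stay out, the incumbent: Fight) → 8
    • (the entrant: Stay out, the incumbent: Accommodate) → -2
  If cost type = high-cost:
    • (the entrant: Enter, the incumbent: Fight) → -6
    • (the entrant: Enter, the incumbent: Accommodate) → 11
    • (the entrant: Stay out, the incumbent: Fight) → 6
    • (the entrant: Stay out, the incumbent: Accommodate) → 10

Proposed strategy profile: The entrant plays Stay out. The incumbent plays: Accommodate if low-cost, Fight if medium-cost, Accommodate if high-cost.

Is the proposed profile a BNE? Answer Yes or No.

The entrant plays Stay out: E[Stay out] = 0.4·(-9) + 0.2·(14) + 0.4·(-9) = -4.4; E[Enter] = -3.2. Not best-responding. ✗
The incumbent (cost type low-cost), facing Stay out: Fight gives 14, Accommodate gives 9. Proposed Accommodate is not best — profitable deviation exists. ✗
The incumbent (cost type medium-cost), facing Stay out: Fight gives 8, Accommodate gives -2. Proposed Fight is best. ✓
The incumbent (cost type high-cost), facing Stay out: Fight gives 6, Accommodate gives 10. Proposed Accommodate is best. ✓

No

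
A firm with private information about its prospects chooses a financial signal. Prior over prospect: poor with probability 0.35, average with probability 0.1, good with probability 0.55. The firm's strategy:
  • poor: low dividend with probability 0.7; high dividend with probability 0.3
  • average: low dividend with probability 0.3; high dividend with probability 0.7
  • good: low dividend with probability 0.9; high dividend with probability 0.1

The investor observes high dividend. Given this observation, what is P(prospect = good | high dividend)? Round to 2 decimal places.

Apply Bayes' rule using the sender's strategy as the likelihood.
P(high dividend) = 0.35·0.3 + 0.1·0.7 + 0.55·0.1 = 0.23
P(good | high dividend) = (0.55·0.1) / 0.23 = 0.055 / 0.23 = 0.23913

0.24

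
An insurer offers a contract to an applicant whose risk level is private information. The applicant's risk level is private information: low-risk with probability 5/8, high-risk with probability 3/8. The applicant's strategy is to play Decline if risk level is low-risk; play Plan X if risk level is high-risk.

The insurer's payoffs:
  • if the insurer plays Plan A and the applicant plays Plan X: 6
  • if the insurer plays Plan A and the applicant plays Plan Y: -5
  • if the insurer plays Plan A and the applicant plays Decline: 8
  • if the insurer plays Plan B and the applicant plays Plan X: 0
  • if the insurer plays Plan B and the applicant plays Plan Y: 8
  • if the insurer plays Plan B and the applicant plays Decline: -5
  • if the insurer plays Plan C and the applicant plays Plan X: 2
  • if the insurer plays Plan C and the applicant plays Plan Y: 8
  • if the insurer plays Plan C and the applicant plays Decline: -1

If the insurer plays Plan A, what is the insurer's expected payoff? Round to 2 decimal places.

7.25

E[Plan A] = 5/8·8 + 3/8·6 = 5 + 9/4 = 29/4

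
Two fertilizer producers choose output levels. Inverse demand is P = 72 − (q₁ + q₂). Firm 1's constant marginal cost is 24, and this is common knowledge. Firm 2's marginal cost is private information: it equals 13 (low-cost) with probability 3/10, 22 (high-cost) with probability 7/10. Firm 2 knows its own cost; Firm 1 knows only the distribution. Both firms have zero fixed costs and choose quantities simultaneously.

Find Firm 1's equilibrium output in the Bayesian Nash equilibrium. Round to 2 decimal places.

Firm 2 with cost c maximizes (72 − (q₁+q₂) − c)·q₂, giving q₂(c) = (72 − c − q₁)/2.
E[c₂] = 3/10·13 + 7/10·22 = 19.3
Firm 1's FOC against E[q₂] yields q₁ = (72 − 2·24 + E[c₂])/3 = (72 − 48 + 19.3)/3 = 14.4333.

14.43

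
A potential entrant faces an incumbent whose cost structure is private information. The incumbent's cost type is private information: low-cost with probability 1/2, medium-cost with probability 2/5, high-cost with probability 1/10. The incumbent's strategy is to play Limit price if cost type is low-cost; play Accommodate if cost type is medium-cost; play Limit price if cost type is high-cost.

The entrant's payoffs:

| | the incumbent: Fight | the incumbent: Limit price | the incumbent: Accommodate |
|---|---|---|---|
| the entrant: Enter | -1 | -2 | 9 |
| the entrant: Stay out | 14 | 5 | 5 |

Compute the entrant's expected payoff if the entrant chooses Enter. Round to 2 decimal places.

2.40

Take the expectation over the incumbent's cost type, weighting each type's action by its prior probability.
E[Enter] = 1/2·(-2) + 2/5·9 + 1/10·(-2) = (-1) + 18/5 + (-1/5) = 12/5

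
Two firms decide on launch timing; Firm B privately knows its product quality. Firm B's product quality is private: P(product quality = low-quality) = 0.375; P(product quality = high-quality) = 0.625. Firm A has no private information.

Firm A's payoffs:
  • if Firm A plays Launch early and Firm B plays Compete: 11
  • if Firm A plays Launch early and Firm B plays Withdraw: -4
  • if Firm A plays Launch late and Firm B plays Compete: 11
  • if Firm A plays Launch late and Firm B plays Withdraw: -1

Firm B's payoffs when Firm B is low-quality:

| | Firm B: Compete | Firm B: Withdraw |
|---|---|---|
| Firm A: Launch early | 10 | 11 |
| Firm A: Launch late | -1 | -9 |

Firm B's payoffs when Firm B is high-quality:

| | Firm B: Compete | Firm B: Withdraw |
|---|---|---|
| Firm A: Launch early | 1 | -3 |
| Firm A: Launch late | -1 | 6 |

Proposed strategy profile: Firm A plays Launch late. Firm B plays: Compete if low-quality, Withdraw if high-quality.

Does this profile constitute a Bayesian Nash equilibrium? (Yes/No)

Yes

Firm A plays Launch late: E[Launch late] = 0.375·(11) + 0.625·(-1) = 3.5; E[Launch early] = 1.625. Best-responding. ✓
Firm B (product quality low-quality), facing Launch late: Compete gives -1, Withdraw gives -9. Proposed Compete is best. ✓
Firm B (product quality high-quality), facing Launch late: Compete gives -1, Withdraw gives 6. Proposed Withdraw is best. ✓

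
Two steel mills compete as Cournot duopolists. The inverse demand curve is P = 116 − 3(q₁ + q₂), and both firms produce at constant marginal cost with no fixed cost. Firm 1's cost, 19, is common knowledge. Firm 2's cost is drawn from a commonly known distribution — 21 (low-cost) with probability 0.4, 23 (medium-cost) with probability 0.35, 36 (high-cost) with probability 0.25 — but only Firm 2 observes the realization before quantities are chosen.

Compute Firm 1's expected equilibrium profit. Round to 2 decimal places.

Type-c best response for Firm 2: q₂(c) = (116 − c)/6 − q₁/2.
Firm 1 maximizes expected profit; its first-order condition is 116 − 6q₁ − 3E[q₂] − 19 = 0.
Substituting E[q₂] and solving: E[c₂] = 25.45, so q₁ = (116 − 2·19 + 25.45)/9 = 11.4944.
E[P] = 116 − 3·(q₁ + E[q₂]) = 53.4833; Firm 1's expected profit = (E[P] − 19)·q₁ = (53.4833 − 19)·11.4944 = 396.367.

396.37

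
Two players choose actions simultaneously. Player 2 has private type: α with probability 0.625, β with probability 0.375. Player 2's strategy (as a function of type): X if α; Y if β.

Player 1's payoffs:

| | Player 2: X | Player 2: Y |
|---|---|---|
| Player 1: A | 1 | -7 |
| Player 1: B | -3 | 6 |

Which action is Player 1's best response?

B

Compute Player 1's expected payoff for each action, taking the expectation over Player 2's type.
E[A] = 0.625·(1) + 0.375·(-7) = -2
E[B] = 0.625·(-3) + 0.375·(6) = 0.375
Best response: B (0.375 is the largest).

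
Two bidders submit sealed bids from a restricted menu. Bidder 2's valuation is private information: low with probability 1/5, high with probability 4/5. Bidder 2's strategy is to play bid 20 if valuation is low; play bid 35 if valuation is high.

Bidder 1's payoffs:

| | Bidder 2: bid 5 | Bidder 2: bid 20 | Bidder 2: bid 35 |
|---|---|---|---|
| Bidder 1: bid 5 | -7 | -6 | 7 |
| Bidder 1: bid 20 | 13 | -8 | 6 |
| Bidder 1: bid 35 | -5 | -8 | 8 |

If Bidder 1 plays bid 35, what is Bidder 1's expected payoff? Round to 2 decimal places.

E[bid 35] = 1/5·(-8) + 4/5·8 = (-8/5) + 32/5 = 24/5

4.80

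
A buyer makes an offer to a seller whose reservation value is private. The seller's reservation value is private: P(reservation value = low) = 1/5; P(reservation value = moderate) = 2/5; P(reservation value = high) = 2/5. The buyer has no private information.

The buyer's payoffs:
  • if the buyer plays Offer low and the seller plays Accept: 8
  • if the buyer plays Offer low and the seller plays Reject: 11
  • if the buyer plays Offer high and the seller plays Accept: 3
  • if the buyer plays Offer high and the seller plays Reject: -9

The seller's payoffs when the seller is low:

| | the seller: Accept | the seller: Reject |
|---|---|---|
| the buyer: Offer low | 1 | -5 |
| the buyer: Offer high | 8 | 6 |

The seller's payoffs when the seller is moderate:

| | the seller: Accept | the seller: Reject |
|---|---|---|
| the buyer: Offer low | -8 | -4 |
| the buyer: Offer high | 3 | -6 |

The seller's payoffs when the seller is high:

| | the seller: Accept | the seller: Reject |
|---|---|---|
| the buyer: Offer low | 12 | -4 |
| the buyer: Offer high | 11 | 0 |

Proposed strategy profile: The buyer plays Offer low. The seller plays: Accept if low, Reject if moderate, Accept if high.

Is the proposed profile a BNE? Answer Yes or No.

Yes

The buyer plays Offer low: E[Offer low] = 1/5·(8) + 2/5·(11) + 2/5·(8) = 46/5; E[Offer high] = -9/5. Best-responding. ✓
The seller (reservation value low), facing Offer low: Accept gives 1, Reject gives -5. Proposed Accept is best. ✓
The seller (reservation value moderate), facing Offer low: Accept gives -8, Reject gives -4. Proposed Reject is best. ✓
The seller (reservation value high), facing Offer low: Accept gives 12, Reject gives -4. Proposed Accept is best. ✓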